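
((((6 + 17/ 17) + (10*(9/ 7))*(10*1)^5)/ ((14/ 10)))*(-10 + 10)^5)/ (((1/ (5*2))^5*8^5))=0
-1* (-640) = 640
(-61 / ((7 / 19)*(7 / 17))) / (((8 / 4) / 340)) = -3349510 / 49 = -68357.35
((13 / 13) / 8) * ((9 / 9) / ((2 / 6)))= 3 / 8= 0.38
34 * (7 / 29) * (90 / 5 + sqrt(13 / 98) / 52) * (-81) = -347004 / 29 - 1377 * sqrt(26) / 1508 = -11970.31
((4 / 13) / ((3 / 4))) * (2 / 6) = 16 / 117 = 0.14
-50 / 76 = -25 / 38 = -0.66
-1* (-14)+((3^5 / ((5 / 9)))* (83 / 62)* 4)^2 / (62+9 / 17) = 87747.61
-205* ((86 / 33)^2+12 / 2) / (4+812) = -1427825 / 444312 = -3.21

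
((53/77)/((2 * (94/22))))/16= 53/10528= 0.01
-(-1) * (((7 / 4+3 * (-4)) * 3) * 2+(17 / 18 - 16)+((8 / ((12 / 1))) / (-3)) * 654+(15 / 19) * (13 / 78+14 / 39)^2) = -221.67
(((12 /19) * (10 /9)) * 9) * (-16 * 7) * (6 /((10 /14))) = -112896 /19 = -5941.89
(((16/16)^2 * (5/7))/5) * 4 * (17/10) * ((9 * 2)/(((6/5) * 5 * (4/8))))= 204/35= 5.83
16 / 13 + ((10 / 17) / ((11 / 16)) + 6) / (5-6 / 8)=117528 / 41327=2.84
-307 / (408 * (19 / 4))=-307 / 1938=-0.16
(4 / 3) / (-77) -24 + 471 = 103253 / 231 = 446.98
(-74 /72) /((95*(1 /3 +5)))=-37 /18240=-0.00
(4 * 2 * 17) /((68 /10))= 20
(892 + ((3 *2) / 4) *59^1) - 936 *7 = -11143 / 2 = -5571.50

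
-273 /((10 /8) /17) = -18564 /5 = -3712.80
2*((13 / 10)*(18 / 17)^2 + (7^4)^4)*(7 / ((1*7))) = 96043169346151102 / 1445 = 66465861139204.91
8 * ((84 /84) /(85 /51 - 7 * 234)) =-24 /4909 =-0.00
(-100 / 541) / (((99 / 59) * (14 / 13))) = -38350 / 374913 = -0.10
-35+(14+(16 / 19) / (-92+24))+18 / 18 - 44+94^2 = 8771.99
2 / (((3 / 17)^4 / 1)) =167042 / 81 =2062.25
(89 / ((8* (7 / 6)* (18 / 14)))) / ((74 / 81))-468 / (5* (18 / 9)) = -57249 / 1480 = -38.68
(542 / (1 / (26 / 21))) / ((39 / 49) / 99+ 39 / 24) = 667744 / 1625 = 410.92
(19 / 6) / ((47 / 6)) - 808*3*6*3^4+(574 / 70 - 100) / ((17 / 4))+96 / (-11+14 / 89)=-53432455621 / 45355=-1178094.05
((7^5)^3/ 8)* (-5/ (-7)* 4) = 1695557682122.50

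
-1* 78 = -78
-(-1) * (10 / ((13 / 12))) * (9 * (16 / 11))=17280 / 143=120.84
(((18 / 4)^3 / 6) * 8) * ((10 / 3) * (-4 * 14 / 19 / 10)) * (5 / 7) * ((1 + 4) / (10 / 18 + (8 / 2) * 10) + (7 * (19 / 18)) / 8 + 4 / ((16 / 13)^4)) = -1351516365 / 5681152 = -237.89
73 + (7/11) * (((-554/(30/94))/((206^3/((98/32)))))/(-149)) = 125511851539757/1719340370880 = 73.00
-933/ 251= -3.72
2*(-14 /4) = -7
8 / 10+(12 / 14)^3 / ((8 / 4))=1912 / 1715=1.11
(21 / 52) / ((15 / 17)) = 119 / 260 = 0.46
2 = 2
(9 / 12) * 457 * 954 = 653967 / 2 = 326983.50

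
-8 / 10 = -4 / 5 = -0.80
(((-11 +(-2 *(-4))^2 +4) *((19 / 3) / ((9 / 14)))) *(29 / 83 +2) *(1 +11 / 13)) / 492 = 4.95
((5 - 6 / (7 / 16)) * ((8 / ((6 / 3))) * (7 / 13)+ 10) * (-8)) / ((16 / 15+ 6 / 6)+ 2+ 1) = 289140 / 1729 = 167.23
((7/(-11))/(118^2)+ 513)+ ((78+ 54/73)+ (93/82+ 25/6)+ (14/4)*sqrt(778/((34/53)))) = 7*sqrt(350489)/34+ 821085643775/1375259556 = 718.93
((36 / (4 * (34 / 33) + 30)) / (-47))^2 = 352836 / 700184521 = 0.00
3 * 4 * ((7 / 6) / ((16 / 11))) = 77 / 8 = 9.62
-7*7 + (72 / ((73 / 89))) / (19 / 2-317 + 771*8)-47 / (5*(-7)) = -47.64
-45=-45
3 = 3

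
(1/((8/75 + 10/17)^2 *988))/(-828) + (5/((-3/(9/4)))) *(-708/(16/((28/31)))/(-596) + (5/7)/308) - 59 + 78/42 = -10197266499355201065/177643345350126656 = -57.40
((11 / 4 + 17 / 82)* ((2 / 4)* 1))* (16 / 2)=485 / 41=11.83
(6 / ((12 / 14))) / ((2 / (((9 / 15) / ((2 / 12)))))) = 63 / 5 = 12.60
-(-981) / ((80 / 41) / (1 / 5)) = 40221 / 400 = 100.55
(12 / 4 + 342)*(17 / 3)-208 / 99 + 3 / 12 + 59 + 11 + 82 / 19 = 15254645 / 7524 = 2027.46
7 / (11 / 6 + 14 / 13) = 546 / 227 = 2.41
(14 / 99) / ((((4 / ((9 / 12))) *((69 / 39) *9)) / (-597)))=-18109 / 18216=-0.99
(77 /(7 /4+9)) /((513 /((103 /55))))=2884 /110295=0.03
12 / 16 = 3 / 4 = 0.75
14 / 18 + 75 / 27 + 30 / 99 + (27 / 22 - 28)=-4537 / 198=-22.91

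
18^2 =324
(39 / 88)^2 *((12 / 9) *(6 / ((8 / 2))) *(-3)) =-4563 / 3872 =-1.18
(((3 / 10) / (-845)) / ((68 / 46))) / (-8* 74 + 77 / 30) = 207 / 508032590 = 0.00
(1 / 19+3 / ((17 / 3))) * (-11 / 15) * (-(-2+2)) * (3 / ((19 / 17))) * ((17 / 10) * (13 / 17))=0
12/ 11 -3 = -21/ 11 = -1.91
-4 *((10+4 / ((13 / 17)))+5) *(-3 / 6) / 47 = 526 / 611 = 0.86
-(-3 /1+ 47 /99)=250 /99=2.53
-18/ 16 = -9/ 8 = -1.12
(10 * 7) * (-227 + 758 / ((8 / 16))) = 90230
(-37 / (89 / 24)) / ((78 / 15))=-2220 / 1157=-1.92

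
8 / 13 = 0.62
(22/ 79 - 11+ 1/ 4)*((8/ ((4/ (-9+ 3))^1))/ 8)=15.71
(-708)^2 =501264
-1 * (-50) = 50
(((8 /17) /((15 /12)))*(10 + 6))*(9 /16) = 288 /85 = 3.39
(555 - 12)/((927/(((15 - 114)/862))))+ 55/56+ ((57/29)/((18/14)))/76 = 202220791/216282696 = 0.93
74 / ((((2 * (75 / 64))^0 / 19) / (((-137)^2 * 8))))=211113712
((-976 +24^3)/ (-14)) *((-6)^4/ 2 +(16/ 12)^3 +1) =-112978888/ 189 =-597771.89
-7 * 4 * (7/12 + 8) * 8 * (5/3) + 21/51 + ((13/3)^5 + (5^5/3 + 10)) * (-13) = -151769267/4131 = -36739.11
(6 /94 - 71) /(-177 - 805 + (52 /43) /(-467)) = 33475027 /463410459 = 0.07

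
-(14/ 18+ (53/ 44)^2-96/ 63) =-85975/ 121968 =-0.70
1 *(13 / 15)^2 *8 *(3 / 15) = 1352 / 1125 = 1.20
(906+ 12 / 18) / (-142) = -1360 / 213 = -6.38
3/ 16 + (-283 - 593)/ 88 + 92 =14473/ 176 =82.23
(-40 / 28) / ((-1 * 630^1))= 1 / 441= 0.00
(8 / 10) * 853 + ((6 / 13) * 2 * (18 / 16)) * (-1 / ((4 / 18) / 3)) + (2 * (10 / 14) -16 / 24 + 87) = 4128539 / 5460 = 756.14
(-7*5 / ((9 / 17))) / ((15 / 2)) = -238 / 27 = -8.81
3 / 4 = 0.75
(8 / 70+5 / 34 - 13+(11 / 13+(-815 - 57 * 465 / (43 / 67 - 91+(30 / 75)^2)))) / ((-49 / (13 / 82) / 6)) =934380627723 / 90298312055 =10.35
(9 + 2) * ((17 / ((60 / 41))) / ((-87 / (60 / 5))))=-7667 / 435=-17.63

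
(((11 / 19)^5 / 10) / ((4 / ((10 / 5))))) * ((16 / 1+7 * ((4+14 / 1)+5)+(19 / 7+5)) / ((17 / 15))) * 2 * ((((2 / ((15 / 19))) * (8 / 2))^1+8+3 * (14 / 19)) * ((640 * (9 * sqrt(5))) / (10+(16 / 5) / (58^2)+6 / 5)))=48739087596637152 * sqrt(5) / 4394790973615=24798.43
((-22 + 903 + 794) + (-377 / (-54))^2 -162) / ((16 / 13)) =59202481 / 46656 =1268.91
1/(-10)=-1/10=-0.10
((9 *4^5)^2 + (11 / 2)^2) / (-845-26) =-339738745 / 3484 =-97513.99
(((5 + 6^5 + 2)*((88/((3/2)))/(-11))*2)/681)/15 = -249056/30645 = -8.13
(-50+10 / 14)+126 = 537 / 7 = 76.71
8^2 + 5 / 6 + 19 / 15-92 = -25.90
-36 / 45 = -4 / 5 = -0.80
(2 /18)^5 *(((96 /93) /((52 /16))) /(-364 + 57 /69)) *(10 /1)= -29440 /198774227691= -0.00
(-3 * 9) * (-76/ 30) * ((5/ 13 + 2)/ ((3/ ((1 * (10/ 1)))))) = 7068/ 13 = 543.69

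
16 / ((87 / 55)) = 880 / 87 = 10.11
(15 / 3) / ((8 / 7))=35 / 8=4.38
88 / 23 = 3.83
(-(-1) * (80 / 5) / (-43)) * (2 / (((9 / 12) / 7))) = -896 / 129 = -6.95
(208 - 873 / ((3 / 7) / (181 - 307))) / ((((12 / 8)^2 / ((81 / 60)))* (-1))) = -154122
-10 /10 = -1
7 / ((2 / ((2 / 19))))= 7 / 19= 0.37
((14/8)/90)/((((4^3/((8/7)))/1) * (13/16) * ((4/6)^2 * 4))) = 1/4160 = 0.00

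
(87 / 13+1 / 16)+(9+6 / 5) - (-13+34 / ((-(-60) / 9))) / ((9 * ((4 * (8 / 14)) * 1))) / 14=127163 / 7488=16.98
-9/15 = -3/5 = -0.60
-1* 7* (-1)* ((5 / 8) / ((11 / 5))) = 175 / 88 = 1.99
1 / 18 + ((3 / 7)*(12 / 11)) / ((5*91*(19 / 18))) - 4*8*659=-252675106031 / 11981970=-21087.94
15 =15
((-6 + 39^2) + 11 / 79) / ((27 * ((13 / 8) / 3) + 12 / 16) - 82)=-957568 / 42107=-22.74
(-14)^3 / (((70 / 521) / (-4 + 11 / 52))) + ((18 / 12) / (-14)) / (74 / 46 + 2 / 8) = 2006654492 / 25935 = 77372.45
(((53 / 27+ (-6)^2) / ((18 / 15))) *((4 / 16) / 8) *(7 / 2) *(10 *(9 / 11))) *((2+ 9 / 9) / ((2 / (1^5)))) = 179375 / 4224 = 42.47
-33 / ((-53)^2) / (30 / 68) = -374 / 14045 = -0.03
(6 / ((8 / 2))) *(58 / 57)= 29 / 19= 1.53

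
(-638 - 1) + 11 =-628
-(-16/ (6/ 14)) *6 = 224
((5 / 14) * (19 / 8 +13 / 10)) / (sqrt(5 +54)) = 21 * sqrt(59) / 944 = 0.17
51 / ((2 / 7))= 178.50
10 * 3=30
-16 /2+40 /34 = -116 /17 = -6.82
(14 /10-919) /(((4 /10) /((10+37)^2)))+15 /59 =-298979299 /59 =-5067445.75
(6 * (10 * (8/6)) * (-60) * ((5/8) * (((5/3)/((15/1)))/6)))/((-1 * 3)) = 18.52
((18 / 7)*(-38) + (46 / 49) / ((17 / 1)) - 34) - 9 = -117169 / 833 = -140.66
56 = 56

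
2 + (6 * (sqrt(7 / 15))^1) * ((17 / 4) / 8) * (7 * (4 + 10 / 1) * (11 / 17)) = 140.08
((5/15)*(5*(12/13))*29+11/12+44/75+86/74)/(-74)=-6822631/10678200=-0.64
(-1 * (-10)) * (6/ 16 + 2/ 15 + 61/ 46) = 5063/ 276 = 18.34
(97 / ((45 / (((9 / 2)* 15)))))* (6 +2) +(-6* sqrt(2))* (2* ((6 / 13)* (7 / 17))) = 1164 - 504* sqrt(2) / 221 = 1160.77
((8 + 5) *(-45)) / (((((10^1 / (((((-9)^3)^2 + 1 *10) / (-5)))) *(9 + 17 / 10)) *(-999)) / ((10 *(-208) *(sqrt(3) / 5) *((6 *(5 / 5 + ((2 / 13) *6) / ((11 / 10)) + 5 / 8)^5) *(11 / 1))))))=94610341030284671683649 *sqrt(3) / 65201300809216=2513292151.42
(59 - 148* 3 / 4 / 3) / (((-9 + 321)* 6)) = 11 / 936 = 0.01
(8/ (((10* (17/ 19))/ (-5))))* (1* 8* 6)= -3648/ 17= -214.59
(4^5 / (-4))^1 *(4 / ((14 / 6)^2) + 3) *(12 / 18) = -31232 / 49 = -637.39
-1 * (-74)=74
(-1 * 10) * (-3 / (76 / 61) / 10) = 183 / 76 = 2.41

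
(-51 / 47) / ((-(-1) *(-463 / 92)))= 0.22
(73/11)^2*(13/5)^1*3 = 207831/605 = 343.52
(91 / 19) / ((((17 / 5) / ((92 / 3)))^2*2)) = 9627800 / 49419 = 194.82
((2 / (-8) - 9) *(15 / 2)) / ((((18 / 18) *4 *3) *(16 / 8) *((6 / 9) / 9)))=-4995 / 128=-39.02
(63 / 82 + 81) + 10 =7525 / 82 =91.77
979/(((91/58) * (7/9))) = 511038/637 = 802.26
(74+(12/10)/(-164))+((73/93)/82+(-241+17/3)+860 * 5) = 26301241/6355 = 4138.67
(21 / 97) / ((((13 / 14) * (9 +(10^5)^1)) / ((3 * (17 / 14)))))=0.00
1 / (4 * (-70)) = -1 / 280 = -0.00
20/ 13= 1.54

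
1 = 1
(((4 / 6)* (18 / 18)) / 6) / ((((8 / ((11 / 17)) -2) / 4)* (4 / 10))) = 55 / 513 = 0.11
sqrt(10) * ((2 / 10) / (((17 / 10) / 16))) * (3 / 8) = 12 * sqrt(10) / 17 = 2.23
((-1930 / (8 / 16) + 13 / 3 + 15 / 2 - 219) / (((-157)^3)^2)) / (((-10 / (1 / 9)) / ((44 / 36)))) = 268433 / 72783709100842140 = 0.00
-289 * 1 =-289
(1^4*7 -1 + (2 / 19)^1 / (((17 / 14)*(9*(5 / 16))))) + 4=10.03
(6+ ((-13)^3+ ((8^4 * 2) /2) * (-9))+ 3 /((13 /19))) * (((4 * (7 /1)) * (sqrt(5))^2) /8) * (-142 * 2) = 2523060260 /13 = 194081558.46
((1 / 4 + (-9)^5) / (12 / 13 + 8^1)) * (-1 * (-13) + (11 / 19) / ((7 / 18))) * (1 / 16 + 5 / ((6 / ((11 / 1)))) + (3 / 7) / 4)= -18561381004465 / 20735232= -895161.48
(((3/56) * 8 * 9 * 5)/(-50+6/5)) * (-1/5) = 0.08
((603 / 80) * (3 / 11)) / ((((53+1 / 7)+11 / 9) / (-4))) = -113967 / 753500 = -0.15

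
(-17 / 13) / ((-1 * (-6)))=-17 / 78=-0.22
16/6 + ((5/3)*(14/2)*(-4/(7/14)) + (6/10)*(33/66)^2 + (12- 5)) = -5011/60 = -83.52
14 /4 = 7 /2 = 3.50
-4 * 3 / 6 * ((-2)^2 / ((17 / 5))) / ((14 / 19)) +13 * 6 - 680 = -72018 / 119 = -605.19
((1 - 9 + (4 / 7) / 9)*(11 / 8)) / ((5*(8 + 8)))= -275 / 2016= -0.14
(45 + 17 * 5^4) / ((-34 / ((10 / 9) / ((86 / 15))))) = -133375 / 2193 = -60.82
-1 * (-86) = 86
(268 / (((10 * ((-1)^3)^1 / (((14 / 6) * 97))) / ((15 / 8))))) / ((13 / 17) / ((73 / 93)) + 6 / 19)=-1072679447 / 121668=-8816.45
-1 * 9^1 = -9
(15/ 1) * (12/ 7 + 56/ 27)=3580/ 63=56.83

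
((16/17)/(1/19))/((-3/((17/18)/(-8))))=19/27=0.70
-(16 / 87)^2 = -256 / 7569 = -0.03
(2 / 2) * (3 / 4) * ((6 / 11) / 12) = 3 / 88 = 0.03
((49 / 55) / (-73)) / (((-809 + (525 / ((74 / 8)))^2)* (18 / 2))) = -67081 / 119335078665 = -0.00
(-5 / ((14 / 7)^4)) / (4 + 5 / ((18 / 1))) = -45 / 616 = -0.07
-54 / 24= -9 / 4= -2.25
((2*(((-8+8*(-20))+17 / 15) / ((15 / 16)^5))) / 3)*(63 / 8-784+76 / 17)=13771857461248 / 116184375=118534.51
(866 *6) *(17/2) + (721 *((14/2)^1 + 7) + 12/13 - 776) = 695304/13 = 53484.92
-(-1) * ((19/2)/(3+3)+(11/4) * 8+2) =307/12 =25.58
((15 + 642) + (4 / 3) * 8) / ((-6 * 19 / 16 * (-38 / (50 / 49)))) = 400600 / 159201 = 2.52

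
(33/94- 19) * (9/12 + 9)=-181.83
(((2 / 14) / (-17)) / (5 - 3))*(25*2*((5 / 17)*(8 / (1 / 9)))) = -9000 / 2023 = -4.45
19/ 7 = 2.71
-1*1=-1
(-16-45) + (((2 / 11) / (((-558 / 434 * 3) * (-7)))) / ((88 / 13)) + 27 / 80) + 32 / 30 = -15575707 / 261360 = -59.59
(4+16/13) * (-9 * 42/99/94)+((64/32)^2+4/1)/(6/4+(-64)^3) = -15931628/74972755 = -0.21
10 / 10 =1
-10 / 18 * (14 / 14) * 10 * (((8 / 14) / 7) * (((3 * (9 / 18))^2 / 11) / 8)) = -25 / 2156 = -0.01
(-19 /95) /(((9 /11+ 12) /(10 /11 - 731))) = 2677 /235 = 11.39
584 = 584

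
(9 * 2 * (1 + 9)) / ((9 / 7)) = 140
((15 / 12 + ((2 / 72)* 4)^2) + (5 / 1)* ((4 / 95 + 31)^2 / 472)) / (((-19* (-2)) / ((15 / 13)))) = 60887507 / 174822192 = 0.35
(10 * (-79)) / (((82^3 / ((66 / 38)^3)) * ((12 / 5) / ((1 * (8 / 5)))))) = -4731705 / 945458278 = -0.01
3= 3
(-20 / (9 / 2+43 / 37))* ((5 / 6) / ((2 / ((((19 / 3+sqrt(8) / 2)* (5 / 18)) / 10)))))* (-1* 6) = 925* sqrt(2) / 3771+17575 / 11313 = 1.90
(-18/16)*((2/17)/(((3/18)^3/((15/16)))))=-3645/136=-26.80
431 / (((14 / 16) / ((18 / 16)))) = 3879 / 7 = 554.14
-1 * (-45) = 45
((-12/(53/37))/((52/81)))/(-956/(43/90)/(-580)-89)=11211777/73503209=0.15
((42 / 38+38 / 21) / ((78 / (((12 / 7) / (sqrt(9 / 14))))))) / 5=2326 * sqrt(14) / 544635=0.02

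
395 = 395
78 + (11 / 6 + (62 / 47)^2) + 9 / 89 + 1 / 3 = 96737063 / 1179606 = 82.01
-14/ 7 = -2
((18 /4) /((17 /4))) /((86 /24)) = 216 /731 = 0.30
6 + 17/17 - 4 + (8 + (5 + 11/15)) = 251/15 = 16.73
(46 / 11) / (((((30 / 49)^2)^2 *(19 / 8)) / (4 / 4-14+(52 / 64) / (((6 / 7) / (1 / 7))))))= -1723675499 / 10692000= -161.21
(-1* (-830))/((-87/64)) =-53120/87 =-610.57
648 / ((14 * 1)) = 324 / 7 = 46.29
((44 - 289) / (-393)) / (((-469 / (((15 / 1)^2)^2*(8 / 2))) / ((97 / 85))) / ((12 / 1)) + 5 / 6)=3849930000 / 5145290537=0.75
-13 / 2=-6.50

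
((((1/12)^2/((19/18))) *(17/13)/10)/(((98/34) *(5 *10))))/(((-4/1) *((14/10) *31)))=-289/8404323200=-0.00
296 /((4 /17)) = 1258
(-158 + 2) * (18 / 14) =-1404 / 7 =-200.57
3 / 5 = 0.60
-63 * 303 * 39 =-744471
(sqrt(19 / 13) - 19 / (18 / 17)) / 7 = -323 / 126 + sqrt(247) / 91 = -2.39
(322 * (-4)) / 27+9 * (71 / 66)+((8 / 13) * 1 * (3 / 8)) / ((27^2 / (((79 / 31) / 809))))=-66269876417 / 1742940342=-38.02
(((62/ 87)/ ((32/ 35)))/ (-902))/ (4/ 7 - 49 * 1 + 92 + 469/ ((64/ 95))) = -3038/ 2600667597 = -0.00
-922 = -922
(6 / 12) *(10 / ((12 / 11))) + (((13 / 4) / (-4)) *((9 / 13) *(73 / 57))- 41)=-33869 / 912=-37.14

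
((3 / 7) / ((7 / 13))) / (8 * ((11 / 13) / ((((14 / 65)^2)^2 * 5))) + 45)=0.00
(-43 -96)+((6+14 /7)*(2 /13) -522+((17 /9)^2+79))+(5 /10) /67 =-81443209 /141102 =-577.19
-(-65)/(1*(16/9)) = 585/16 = 36.56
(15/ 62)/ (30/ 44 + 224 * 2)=165/ 306001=0.00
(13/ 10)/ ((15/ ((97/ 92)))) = 1261/ 13800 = 0.09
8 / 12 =2 / 3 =0.67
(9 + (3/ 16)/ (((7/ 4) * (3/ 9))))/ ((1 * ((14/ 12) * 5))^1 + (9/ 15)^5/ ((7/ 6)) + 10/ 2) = 2446875/ 2861246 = 0.86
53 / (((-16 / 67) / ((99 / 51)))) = -117183 / 272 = -430.82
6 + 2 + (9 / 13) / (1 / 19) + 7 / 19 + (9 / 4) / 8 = 172335 / 7904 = 21.80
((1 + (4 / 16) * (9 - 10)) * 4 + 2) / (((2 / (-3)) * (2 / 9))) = -135 / 4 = -33.75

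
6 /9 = 2 /3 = 0.67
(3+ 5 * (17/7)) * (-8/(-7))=848/49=17.31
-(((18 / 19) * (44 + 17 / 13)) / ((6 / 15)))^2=-1946025 / 169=-11514.94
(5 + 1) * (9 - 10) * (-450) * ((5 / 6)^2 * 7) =13125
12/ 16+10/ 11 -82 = -80.34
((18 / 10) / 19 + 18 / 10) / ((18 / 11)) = 22 / 19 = 1.16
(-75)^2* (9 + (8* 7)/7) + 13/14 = 1338763/14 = 95625.93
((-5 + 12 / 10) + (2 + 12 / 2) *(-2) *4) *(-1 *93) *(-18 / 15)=-189162 / 25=-7566.48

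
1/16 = 0.06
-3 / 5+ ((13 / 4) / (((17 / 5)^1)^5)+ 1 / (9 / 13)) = 0.85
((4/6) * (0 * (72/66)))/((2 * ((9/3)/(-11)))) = 0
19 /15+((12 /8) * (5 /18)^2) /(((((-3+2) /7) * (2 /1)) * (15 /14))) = 2879 /3240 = 0.89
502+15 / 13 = 6541 / 13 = 503.15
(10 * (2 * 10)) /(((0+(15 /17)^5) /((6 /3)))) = 22717712 /30375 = 747.91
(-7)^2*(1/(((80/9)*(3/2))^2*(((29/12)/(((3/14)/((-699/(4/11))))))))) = -189/14865400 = -0.00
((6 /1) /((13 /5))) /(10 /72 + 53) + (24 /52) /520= 286539 /6465940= 0.04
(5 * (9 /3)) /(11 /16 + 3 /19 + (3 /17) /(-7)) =542640 /29671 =18.29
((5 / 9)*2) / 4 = 5 / 18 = 0.28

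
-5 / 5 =-1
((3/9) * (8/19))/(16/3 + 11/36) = 96/3857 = 0.02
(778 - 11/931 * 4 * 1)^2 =524572827076/866761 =605210.46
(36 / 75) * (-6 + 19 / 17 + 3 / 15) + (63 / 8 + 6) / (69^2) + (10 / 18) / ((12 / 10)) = -432604739 / 242811000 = -1.78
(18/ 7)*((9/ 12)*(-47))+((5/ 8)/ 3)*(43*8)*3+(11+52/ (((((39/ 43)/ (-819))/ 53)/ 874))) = -30451339753/ 14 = -2175095696.64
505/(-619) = -505/619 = -0.82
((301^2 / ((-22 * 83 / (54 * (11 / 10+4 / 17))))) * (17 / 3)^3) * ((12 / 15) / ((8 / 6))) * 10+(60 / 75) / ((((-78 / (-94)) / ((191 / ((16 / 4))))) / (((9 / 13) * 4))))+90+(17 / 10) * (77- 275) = -602709295902 / 154297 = -3906163.41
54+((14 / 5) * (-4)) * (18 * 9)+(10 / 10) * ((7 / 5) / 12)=-105617 / 60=-1760.28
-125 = -125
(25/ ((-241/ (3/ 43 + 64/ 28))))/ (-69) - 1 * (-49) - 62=-65051552/ 5005329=-13.00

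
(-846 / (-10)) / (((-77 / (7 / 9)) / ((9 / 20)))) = -423 / 1100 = -0.38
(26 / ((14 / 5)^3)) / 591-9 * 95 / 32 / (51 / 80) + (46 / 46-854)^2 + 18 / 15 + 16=50146870037279 / 68922420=727584.29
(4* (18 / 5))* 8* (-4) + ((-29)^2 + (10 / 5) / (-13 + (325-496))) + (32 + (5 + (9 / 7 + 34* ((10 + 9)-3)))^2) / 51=7263199733 / 1149540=6318.35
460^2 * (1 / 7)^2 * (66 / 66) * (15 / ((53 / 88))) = 279312000 / 2597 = 107551.79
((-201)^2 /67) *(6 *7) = 25326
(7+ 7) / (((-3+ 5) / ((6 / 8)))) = 21 / 4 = 5.25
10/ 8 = 5/ 4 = 1.25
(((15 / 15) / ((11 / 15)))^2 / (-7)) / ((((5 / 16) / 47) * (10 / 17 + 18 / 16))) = -4602240 / 197351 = -23.32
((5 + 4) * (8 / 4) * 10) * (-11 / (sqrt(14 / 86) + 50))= -1419000 / 35831 + 660 * sqrt(301) / 35831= -39.28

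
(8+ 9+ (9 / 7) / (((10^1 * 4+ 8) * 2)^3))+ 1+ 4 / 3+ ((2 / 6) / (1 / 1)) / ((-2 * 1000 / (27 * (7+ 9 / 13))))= 287733099 / 14909440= 19.30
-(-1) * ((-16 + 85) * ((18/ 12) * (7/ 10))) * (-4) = -1449/ 5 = -289.80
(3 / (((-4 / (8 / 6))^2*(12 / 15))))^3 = 125 / 1728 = 0.07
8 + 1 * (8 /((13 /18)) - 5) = 183 /13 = 14.08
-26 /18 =-13 /9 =-1.44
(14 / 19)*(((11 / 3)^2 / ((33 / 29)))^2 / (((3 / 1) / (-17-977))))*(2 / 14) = -202300868 / 41553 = -4868.50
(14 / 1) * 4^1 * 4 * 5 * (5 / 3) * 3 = 5600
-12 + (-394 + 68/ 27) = -10894/ 27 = -403.48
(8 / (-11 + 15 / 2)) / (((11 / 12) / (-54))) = 10368 / 77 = 134.65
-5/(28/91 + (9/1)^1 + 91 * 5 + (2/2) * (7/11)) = -0.01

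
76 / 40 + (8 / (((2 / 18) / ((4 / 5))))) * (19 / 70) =6137 / 350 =17.53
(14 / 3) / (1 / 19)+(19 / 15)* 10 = 304 / 3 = 101.33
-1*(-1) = 1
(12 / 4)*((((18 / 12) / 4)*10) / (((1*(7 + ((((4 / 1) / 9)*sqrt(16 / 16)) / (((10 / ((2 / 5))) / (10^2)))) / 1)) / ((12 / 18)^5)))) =0.17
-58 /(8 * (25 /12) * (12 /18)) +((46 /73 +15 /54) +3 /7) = -446507 /114975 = -3.88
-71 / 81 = -0.88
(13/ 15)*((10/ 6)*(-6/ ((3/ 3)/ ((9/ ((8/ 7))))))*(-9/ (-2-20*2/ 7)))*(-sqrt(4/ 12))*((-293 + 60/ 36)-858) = -274547*sqrt(3)/ 9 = -52836.59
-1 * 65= -65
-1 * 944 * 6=-5664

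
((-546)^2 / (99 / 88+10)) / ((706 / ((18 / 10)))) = 10732176 / 157085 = 68.32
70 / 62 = 35 / 31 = 1.13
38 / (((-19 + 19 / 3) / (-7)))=21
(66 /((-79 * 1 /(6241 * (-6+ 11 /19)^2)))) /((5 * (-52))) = 27657663 /46930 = 589.34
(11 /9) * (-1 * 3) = -11 /3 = -3.67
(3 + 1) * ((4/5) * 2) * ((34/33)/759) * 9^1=1088/13915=0.08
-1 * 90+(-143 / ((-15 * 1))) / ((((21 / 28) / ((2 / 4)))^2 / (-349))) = -1568.73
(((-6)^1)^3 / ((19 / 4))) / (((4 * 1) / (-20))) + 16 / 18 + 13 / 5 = 197383 / 855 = 230.86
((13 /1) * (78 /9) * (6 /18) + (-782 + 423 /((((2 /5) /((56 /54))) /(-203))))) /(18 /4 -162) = 804124 /567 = 1418.21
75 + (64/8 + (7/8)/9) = 5983/72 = 83.10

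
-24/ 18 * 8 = -32/ 3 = -10.67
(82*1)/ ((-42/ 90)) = -1230/ 7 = -175.71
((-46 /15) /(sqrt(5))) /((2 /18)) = -138 * sqrt(5) /25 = -12.34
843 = 843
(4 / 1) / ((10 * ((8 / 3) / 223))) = 33.45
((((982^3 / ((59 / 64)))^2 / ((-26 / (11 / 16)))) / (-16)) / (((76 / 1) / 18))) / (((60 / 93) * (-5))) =-2752110169720038363456 / 21495175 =-128033857352640.23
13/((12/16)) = 52/3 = 17.33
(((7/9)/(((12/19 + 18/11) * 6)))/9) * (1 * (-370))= -270655/115182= -2.35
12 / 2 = 6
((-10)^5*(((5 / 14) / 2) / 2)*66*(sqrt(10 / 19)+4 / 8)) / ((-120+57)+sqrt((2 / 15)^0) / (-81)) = 3796875 / 812+3796875*sqrt(190) / 7714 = 11460.54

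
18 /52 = 9 /26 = 0.35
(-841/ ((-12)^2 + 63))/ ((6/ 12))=-1682/ 207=-8.13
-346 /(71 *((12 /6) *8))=-173 /568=-0.30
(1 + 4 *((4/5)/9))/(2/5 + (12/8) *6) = 61/423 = 0.14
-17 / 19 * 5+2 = -47 / 19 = -2.47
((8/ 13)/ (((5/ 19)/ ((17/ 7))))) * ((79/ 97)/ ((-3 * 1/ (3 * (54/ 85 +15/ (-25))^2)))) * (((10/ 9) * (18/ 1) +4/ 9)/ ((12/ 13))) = -552368/ 4328625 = -0.13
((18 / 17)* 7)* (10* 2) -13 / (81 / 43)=194617 / 1377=141.33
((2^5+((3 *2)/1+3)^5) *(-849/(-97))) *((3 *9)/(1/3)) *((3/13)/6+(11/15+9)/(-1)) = -5120660337903/12610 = -406079328.94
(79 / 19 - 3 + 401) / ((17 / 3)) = 22923 / 323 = 70.97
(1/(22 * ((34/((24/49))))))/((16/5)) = 15/73304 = 0.00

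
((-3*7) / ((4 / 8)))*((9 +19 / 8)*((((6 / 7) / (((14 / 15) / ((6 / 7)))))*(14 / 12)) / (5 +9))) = -1755 / 56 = -31.34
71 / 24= 2.96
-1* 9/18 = -1/2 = -0.50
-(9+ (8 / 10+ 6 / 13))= -667 / 65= -10.26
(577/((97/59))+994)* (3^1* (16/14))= 3131064/679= 4611.29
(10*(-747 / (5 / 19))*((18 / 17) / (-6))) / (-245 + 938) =9462 / 1309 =7.23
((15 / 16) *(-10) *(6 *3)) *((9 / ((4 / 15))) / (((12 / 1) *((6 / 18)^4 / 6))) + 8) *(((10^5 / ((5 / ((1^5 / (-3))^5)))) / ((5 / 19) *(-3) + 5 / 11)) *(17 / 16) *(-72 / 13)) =122123271875 / 364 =335503494.16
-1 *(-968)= 968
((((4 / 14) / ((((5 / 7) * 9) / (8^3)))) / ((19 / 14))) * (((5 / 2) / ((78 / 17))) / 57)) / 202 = 30464 / 38393433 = 0.00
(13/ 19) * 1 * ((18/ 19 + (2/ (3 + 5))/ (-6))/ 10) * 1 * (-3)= -5369/ 28880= -0.19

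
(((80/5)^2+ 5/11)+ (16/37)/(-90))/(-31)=-4696877/567765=-8.27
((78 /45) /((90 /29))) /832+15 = 648029 /43200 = 15.00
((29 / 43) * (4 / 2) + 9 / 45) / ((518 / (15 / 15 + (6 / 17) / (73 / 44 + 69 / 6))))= 30321 / 9875810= 0.00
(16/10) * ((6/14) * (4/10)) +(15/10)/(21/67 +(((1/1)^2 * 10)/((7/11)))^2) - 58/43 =-1.07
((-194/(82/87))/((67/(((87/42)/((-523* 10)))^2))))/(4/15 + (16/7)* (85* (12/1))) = -0.00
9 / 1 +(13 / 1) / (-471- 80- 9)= 5027 / 560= 8.98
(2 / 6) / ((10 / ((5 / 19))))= 1 / 114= 0.01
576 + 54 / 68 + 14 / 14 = 19645 / 34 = 577.79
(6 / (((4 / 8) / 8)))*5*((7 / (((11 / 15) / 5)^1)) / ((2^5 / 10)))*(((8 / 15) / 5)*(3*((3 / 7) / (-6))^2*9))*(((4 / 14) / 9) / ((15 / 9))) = 2.00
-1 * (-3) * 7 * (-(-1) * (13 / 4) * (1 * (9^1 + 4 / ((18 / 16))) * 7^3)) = 3527069 / 12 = 293922.42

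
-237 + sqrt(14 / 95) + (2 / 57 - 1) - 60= -16984 / 57 + sqrt(1330) / 95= -297.58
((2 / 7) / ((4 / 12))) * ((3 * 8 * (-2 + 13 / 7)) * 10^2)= -14400 / 49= -293.88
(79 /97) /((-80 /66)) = -2607 /3880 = -0.67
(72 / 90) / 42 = 2 / 105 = 0.02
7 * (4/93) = 28/93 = 0.30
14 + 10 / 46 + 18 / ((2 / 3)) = 948 / 23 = 41.22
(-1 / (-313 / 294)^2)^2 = 7471182096 / 9597924961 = 0.78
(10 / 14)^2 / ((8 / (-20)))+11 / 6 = 82 / 147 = 0.56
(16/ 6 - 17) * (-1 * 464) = 19952/ 3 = 6650.67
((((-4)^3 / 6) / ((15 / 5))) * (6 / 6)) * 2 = -64 / 9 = -7.11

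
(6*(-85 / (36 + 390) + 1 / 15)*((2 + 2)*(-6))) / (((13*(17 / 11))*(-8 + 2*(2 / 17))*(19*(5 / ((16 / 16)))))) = -566 / 438425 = -0.00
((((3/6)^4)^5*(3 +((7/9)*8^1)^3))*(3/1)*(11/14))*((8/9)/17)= 115049/4013162496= 0.00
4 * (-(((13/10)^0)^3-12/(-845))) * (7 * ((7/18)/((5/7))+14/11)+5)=-30068702/418275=-71.89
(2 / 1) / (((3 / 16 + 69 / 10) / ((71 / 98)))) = 5680 / 27783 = 0.20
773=773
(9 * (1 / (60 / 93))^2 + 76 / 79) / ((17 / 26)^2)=120610399 / 2283100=52.83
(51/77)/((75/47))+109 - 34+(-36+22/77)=76424/1925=39.70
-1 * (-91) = 91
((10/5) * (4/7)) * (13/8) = 13/7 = 1.86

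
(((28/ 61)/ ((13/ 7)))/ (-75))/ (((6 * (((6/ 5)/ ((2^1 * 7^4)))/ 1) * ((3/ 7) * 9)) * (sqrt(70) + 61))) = -1647086/ 173002635 + 1647086 * sqrt(70)/ 10553160735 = -0.01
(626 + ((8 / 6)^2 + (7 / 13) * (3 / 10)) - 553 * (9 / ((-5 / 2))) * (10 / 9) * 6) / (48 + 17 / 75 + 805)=81314645 / 4991376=16.29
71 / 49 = 1.45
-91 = -91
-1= -1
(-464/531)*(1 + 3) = -3.50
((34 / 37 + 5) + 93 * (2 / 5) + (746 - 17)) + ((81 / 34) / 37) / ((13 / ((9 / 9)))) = 63136569 / 81770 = 772.12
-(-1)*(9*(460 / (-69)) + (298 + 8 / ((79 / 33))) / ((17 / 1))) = -56774 / 1343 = -42.27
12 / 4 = 3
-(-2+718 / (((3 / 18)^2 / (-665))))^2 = -295459039522084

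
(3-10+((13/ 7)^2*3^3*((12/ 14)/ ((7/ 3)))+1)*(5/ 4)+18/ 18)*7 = 365051/ 1372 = 266.07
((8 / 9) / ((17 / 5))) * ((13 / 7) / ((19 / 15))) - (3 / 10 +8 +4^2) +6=-1215289 / 67830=-17.92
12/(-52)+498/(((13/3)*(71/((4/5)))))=4911/4615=1.06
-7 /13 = -0.54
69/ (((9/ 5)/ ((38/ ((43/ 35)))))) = 152950/ 129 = 1185.66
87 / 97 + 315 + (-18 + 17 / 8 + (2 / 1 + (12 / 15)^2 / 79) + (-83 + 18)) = 363272191 / 1532600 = 237.03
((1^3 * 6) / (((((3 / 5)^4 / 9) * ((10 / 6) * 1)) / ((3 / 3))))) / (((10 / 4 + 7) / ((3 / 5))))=300 / 19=15.79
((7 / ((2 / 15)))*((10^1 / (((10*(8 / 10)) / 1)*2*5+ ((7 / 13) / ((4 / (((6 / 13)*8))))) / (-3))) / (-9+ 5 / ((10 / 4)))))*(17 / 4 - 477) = 23968425 / 53968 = 444.12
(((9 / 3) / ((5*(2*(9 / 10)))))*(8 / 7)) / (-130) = -4 / 1365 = -0.00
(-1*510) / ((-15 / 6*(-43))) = -204 / 43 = -4.74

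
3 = 3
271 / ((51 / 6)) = 31.88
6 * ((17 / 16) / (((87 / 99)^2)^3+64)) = 65864866419 / 665990186696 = 0.10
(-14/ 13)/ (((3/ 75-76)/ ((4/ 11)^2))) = 5600/ 2987127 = 0.00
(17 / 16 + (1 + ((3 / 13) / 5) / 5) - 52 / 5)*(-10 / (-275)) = -3937 / 13000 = -0.30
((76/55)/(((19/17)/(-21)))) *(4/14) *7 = -51.93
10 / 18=5 / 9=0.56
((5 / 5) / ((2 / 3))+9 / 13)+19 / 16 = 703 / 208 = 3.38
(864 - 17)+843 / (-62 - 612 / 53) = 3256927 / 3898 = 835.54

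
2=2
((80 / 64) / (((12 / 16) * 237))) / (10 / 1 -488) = -5 / 339858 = -0.00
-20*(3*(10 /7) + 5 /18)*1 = -5750 /63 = -91.27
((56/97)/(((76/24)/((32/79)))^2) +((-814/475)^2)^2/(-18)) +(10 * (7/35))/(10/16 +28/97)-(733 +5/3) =-144132486290629893483644/196647803564248828125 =-732.95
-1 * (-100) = 100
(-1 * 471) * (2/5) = -942/5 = -188.40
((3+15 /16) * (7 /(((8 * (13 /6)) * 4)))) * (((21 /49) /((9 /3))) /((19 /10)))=945 /31616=0.03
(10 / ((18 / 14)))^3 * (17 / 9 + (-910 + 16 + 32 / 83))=-228478817000 / 544563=-419563.61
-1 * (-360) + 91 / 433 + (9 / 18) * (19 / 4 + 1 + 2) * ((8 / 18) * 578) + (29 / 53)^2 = 1355.95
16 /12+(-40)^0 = 7 /3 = 2.33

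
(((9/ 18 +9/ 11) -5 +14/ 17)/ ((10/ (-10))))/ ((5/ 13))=13897/ 1870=7.43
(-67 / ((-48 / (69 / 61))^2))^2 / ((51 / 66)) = 13818268739 / 7712908804096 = 0.00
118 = 118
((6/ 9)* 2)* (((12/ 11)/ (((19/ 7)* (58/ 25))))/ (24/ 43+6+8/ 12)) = 45150/ 1412213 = 0.03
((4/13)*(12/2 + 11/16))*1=107/52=2.06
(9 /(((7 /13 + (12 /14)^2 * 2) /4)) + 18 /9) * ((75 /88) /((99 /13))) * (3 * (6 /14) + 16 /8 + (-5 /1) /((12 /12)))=-4142125 /1083313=-3.82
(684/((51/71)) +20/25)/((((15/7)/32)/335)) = 1215768064/255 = 4767717.90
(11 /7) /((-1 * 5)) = -11 /35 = -0.31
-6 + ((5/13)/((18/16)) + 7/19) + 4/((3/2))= -5831/2223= -2.62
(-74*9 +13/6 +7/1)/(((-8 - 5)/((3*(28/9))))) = 55174/117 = 471.57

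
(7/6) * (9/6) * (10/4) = 35/8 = 4.38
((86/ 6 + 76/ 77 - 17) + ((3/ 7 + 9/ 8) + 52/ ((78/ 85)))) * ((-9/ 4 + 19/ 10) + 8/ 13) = 2403201/ 160160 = 15.01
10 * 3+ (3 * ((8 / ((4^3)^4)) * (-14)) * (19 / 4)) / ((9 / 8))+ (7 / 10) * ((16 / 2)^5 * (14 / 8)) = 315916025191 / 7864320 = 40170.80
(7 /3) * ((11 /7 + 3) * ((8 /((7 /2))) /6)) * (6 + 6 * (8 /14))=5632 /147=38.31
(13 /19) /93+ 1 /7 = 1858 /12369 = 0.15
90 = 90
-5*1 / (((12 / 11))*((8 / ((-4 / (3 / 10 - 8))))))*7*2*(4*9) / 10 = -15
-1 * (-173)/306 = 173/306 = 0.57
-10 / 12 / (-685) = 1 / 822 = 0.00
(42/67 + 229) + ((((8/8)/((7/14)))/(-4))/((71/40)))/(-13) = 14201695/61841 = 229.65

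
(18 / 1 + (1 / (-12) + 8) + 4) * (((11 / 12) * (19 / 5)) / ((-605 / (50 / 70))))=-6821 / 55440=-0.12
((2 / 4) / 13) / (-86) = -1 / 2236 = -0.00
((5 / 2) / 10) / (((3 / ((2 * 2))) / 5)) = 1.67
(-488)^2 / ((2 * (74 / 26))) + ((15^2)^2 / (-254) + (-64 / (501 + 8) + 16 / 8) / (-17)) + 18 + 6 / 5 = 16937469788399 / 406604470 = 41655.89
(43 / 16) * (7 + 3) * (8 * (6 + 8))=3010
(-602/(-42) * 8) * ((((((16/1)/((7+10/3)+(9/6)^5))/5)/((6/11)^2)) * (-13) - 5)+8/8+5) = -60381976/77445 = -779.68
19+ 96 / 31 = 685 / 31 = 22.10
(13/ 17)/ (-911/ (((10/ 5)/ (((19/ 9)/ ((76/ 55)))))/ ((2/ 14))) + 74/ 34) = -6552/ 833137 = -0.01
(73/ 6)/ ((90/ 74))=2701/ 270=10.00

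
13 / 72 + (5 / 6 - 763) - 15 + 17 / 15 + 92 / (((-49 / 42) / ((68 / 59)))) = -128866751 / 148680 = -866.74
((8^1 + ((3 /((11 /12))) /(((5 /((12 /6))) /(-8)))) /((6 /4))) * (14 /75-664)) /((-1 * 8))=31682 /375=84.49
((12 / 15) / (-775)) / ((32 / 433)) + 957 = 956.99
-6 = -6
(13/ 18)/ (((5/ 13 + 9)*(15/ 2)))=0.01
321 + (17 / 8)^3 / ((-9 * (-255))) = 22187809 / 69120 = 321.00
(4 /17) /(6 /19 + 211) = 76 /68255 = 0.00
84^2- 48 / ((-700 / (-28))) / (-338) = 29811624 / 4225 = 7056.01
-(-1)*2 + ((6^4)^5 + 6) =3656158440062984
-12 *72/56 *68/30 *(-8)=9792/35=279.77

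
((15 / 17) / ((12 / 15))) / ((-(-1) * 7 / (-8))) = -150 / 119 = -1.26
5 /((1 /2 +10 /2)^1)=10 /11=0.91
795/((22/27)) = 21465/22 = 975.68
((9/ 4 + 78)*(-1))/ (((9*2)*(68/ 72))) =-321/ 68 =-4.72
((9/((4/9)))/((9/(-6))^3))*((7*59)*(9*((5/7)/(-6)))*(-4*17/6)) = -30090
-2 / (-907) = 2 / 907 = 0.00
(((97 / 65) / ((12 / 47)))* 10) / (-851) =-4559 / 66378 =-0.07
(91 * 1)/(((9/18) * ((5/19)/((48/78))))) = 2128/5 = 425.60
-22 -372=-394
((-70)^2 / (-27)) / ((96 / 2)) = -1225 / 324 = -3.78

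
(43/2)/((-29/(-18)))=387/29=13.34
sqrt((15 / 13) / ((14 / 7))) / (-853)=-0.00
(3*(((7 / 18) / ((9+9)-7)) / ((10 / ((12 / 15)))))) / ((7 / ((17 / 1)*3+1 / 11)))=562 / 9075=0.06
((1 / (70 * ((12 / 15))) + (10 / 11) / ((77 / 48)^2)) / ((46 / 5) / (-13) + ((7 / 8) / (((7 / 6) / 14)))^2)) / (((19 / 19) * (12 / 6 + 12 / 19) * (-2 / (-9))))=22655529 / 3910531240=0.01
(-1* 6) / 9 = -2 / 3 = -0.67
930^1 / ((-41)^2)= 930 / 1681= 0.55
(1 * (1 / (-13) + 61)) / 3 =264 / 13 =20.31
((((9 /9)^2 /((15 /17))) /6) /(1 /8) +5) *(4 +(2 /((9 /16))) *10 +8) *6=1857.84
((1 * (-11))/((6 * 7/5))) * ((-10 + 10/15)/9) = 110/81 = 1.36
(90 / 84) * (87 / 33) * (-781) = -30885 / 14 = -2206.07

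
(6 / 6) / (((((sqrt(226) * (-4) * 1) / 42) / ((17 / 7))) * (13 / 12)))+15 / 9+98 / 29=439 / 87- 153 * sqrt(226) / 1469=3.48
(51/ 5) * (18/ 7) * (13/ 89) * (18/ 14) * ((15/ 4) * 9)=166.24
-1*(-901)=901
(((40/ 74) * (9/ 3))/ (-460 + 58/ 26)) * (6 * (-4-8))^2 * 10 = -40435200/ 220187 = -183.64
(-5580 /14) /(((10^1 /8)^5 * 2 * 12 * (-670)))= 11904 /1465625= 0.01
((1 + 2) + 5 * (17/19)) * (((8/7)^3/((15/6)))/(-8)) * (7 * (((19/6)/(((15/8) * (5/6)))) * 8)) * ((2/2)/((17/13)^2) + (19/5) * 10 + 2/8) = -13055602688/5310375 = -2458.51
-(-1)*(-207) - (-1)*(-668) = -875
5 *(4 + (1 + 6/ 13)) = 355/ 13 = 27.31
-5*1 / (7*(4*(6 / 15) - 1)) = -25 / 21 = -1.19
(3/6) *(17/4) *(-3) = -6.38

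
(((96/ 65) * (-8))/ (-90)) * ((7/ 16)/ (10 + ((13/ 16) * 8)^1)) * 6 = 0.02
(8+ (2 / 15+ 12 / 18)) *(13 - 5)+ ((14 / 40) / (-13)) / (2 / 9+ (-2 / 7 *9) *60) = 70.40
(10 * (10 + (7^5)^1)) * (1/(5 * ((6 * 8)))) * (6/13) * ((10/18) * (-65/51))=-420425/1836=-228.99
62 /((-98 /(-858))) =26598 /49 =542.82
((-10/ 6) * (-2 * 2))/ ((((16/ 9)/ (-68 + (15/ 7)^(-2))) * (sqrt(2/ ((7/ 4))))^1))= -15251 * sqrt(14)/ 240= -237.77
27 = 27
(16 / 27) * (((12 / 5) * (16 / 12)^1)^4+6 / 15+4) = 364192 / 5625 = 64.75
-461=-461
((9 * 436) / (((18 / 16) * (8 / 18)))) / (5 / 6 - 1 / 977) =9429.18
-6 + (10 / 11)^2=-626 / 121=-5.17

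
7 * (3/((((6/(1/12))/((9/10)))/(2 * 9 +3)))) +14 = 1561/80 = 19.51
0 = 0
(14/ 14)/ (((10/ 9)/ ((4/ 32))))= 9/ 80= 0.11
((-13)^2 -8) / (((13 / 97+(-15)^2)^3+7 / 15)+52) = 2204105295 / 156218276060731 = 0.00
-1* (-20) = 20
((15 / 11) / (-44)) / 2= -15 / 968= -0.02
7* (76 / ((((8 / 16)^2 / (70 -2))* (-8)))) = -18088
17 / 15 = 1.13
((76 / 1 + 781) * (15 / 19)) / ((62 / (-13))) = -167115 / 1178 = -141.86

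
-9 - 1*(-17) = 8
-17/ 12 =-1.42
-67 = -67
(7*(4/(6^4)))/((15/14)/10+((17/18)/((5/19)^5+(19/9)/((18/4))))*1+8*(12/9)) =660414209/390703634649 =0.00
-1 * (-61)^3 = 226981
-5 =-5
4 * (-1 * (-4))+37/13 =245/13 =18.85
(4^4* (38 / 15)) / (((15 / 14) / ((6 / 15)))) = 272384 / 1125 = 242.12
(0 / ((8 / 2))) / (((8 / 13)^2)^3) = 0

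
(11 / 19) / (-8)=-11 / 152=-0.07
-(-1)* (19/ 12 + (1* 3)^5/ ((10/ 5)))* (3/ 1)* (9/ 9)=1477/ 4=369.25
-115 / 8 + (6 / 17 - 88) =-13875 / 136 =-102.02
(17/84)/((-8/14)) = -17/48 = -0.35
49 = 49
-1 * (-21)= 21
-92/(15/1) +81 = 1123/15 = 74.87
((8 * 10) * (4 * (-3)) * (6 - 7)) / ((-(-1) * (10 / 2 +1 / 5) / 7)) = 16800 / 13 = 1292.31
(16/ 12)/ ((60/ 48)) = 16/ 15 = 1.07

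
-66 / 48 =-11 / 8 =-1.38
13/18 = 0.72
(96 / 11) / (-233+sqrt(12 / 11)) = -22368 / 597167 - 192 * sqrt(33) / 6568837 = -0.04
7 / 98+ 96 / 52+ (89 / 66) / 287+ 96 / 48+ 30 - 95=-61.08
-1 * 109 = -109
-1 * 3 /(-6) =1 /2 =0.50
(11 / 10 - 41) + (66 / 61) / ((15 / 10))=-23899 / 610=-39.18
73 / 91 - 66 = -5933 / 91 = -65.20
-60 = -60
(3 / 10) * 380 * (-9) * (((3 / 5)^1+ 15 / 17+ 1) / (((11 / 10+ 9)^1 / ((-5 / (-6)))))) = -360810 / 1717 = -210.14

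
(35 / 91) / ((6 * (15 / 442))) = 17 / 9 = 1.89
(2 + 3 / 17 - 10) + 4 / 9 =-1129 / 153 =-7.38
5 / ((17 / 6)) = 30 / 17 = 1.76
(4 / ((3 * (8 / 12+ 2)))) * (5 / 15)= 1 / 6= 0.17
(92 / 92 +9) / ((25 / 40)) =16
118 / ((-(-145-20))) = 0.72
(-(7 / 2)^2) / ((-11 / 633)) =31017 / 44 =704.93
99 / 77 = 9 / 7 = 1.29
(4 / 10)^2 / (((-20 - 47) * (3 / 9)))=-12 / 1675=-0.01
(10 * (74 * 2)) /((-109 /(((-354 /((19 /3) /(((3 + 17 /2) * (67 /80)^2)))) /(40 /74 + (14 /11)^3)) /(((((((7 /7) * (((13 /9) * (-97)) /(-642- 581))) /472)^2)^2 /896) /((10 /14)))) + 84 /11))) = 4522897496563693742309307897551779084704 /10425855591315708401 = 433815475089744560450.98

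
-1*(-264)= 264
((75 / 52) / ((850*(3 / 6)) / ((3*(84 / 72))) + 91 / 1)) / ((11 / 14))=3675 / 425282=0.01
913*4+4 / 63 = 230080 / 63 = 3652.06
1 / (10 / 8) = 4 / 5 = 0.80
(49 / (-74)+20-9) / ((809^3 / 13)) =9945 / 39181159546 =0.00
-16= -16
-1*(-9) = 9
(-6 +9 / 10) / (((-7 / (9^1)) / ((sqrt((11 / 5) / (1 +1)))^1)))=459 * sqrt(110) / 700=6.88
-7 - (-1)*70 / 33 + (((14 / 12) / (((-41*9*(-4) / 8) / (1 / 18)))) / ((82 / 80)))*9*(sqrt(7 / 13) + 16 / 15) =-7302379 / 1497771 + 140*sqrt(91) / 590031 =-4.87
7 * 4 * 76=2128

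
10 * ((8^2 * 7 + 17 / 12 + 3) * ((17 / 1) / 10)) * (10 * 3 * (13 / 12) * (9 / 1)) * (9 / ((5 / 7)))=226763901 / 8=28345487.62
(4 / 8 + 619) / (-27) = -413 / 18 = -22.94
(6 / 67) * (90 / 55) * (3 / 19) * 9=2916 / 14003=0.21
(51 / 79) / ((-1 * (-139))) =51 / 10981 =0.00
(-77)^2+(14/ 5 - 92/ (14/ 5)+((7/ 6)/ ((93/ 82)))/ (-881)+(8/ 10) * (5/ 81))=456739323568/ 77426685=5898.99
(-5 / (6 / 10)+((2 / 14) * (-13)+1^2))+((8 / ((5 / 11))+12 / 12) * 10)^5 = 4675025841503 / 21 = 222620278166.81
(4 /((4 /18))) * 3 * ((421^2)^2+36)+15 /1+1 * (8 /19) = 32231145792335 /19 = 1696376094333.42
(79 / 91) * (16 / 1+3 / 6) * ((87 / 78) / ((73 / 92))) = 1738869 / 86359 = 20.14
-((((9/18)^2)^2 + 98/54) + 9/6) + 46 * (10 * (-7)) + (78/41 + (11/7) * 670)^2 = 39472475165261/35583408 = 1109294.40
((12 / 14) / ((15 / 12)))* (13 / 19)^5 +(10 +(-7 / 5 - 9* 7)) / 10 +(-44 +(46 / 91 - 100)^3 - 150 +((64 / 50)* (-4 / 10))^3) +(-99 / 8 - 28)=-985151.54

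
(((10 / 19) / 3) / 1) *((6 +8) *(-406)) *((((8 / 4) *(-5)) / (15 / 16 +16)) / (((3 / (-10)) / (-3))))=90944000 / 15447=5887.49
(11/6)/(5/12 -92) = -22/1099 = -0.02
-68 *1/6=-34/3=-11.33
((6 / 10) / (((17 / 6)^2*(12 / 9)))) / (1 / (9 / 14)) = 729 / 20230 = 0.04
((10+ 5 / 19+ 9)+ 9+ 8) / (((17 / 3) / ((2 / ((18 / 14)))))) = 9646 / 969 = 9.95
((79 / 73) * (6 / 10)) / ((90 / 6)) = 79 / 1825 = 0.04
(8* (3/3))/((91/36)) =288/91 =3.16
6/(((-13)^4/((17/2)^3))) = 14739/114244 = 0.13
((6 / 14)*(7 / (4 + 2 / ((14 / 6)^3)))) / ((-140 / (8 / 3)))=-49 / 3565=-0.01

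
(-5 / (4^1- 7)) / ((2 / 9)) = 15 / 2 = 7.50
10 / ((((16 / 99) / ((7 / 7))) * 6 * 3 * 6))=55 / 96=0.57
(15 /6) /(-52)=-5 /104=-0.05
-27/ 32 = -0.84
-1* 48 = -48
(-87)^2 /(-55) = -7569 /55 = -137.62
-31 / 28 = -1.11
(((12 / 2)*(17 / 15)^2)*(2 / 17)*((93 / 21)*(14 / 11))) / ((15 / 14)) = 59024 / 12375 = 4.77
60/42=1.43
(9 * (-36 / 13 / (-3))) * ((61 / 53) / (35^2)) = 6588 / 844025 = 0.01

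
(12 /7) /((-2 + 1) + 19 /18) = 216 /7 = 30.86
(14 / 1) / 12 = 7 / 6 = 1.17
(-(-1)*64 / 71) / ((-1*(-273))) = 64 / 19383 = 0.00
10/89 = 0.11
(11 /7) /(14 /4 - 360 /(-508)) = 2794 /7483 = 0.37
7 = 7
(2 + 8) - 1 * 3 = 7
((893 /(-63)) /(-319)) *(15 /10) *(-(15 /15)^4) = -0.07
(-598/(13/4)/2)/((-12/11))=253/3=84.33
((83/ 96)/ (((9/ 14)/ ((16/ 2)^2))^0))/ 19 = 83/ 1824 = 0.05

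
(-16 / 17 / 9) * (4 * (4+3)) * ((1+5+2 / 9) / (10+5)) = -25088 / 20655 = -1.21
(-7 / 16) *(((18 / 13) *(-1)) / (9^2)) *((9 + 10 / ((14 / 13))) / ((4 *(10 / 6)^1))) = 4 / 195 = 0.02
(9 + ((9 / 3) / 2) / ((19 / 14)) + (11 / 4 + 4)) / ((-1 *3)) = -5.62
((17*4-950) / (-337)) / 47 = 882 / 15839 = 0.06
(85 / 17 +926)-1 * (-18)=949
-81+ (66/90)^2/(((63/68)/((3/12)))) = -1146118/14175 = -80.85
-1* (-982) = 982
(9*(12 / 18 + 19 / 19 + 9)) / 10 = 48 / 5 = 9.60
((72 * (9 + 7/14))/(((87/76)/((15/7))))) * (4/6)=173280/203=853.60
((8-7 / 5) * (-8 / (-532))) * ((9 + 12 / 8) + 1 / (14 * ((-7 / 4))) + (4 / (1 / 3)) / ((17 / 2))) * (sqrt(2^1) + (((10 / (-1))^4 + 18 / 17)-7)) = 652641 * sqrt(2) / 553945 + 110883053259 / 9417065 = 11776.36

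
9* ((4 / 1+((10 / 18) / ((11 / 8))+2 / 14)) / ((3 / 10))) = 31510 / 231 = 136.41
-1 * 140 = -140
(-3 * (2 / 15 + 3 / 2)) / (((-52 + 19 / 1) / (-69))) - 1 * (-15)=523 / 110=4.75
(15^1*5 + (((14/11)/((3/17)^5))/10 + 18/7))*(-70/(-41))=153660376/109593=1402.10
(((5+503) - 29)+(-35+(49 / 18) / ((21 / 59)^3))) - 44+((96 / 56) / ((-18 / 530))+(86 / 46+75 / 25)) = 32453581 / 78246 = 414.76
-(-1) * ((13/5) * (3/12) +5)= 5.65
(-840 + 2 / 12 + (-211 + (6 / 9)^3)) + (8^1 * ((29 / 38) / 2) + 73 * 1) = -999821 / 1026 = -974.48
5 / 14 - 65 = -905 / 14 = -64.64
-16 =-16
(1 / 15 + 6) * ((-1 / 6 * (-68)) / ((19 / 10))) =6188 / 171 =36.19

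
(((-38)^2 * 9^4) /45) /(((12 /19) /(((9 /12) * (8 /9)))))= 1111158 /5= 222231.60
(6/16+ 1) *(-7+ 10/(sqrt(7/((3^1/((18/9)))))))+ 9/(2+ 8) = -349/40+ 55 *sqrt(42)/56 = -2.36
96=96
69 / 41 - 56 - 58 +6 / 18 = -13774 / 123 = -111.98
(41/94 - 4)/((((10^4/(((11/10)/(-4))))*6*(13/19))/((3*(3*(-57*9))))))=-21550617/195520000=-0.11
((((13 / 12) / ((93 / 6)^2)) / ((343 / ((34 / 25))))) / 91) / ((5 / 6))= 68 / 288420125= 0.00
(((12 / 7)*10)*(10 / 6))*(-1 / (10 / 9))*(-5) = 900 / 7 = 128.57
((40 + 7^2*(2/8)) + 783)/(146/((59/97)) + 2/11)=2168309/623600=3.48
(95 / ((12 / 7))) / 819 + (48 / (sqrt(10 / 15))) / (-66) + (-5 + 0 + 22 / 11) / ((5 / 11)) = -45857 / 7020 - 4*sqrt(6) / 11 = -7.42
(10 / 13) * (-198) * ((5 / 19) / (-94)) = 4950 / 11609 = 0.43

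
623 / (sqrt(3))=623 *sqrt(3) / 3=359.69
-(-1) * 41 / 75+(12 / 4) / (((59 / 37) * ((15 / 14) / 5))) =41269 / 4425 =9.33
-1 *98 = -98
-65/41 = -1.59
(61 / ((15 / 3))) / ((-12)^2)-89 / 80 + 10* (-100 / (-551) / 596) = -3028663 / 2955564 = -1.02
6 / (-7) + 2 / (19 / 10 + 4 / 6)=-6 / 77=-0.08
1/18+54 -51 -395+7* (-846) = -113651/18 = -6313.94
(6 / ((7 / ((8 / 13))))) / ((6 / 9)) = 72 / 91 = 0.79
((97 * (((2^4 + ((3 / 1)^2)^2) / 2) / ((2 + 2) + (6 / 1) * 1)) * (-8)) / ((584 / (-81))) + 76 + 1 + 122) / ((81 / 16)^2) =67370816 / 2394765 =28.13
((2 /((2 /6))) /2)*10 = 30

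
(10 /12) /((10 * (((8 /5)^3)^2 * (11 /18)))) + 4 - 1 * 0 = 23115547 /5767168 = 4.01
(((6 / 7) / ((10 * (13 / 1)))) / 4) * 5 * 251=753 / 364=2.07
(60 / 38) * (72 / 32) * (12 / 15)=54 / 19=2.84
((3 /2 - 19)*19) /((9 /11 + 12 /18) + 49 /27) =-100.77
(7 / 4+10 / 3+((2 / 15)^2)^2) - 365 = -359.92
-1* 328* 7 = -2296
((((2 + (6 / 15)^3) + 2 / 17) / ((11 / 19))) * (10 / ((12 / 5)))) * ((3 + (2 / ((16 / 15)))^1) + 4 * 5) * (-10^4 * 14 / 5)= -10935919.07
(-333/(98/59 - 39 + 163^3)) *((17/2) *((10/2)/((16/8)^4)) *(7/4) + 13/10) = -74796129/163527596800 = -0.00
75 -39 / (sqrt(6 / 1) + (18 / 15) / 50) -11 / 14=32533883 / 437458 -203125 * sqrt(6) / 31247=58.45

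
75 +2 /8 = 301 /4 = 75.25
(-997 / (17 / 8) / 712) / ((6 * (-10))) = 997 / 90780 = 0.01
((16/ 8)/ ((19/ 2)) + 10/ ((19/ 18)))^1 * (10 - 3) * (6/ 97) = 4.19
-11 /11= -1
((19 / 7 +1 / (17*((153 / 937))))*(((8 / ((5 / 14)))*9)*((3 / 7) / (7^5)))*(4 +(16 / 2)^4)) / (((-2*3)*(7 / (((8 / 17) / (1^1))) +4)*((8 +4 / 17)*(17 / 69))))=-10135152768 / 35938592977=-0.28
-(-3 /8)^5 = 243 /32768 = 0.01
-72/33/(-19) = 24/209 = 0.11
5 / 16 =0.31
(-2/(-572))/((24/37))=37/6864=0.01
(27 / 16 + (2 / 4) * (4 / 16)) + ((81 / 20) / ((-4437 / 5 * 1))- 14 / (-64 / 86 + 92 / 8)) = 0.51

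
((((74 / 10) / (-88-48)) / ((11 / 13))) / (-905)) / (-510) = -481 / 3452394000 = -0.00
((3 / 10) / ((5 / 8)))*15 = 36 / 5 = 7.20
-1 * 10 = -10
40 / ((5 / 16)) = 128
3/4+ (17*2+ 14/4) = 153/4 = 38.25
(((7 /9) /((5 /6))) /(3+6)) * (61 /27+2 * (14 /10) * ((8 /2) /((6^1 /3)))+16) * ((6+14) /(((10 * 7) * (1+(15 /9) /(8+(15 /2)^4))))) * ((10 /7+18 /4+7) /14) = 0.65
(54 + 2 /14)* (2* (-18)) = -13644 /7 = -1949.14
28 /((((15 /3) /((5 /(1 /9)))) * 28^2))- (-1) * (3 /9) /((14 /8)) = 43 /84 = 0.51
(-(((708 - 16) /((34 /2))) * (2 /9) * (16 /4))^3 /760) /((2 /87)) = -2711.38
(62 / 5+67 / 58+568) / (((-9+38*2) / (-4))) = -337302 / 9715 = -34.72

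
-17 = -17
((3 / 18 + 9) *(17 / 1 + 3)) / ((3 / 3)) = 550 / 3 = 183.33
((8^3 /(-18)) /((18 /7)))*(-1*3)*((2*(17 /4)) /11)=7616 /297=25.64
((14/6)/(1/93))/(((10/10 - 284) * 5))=-217/1415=-0.15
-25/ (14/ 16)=-200/ 7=-28.57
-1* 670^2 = -448900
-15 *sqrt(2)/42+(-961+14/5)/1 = -4791/5-5 *sqrt(2)/14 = -958.71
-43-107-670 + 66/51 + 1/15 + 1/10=-83491/102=-818.54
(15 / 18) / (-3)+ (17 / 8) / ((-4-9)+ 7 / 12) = -602 / 1341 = -0.45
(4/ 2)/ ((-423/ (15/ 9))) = -10/ 1269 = -0.01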